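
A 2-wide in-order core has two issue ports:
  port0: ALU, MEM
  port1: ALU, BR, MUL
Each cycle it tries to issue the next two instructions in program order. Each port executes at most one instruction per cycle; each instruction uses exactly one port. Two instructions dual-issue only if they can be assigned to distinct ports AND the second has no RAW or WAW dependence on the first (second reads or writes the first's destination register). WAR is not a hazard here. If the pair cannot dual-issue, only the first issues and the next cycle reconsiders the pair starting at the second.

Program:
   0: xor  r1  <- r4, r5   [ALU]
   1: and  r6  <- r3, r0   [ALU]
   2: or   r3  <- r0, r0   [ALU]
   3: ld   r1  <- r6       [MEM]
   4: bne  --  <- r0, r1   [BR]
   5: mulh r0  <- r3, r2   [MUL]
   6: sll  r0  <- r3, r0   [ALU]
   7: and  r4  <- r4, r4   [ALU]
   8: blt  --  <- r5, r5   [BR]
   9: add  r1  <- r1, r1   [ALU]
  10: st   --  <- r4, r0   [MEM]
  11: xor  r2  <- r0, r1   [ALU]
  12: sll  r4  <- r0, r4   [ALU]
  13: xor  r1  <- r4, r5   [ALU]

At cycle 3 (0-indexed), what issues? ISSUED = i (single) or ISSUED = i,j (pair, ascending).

0. xor.ALU+and.ALU @i0+i1  | pair
1. or.ALU+ld.MEM @i2+i3  | pair
2. bne.BR @i4  | no-port BR/MUL
3. mulh.MUL @i5  | RAW+WAW r0
4. sll.ALU+and.ALU @i6+i7  | pair
5. blt.BR+add.ALU @i8+i9  | pair
6. st.MEM+xor.ALU @i10+i11  | pair
7. sll.ALU @i12  | RAW r4
8. xor.ALU @i13  | tail

ISSUED = 5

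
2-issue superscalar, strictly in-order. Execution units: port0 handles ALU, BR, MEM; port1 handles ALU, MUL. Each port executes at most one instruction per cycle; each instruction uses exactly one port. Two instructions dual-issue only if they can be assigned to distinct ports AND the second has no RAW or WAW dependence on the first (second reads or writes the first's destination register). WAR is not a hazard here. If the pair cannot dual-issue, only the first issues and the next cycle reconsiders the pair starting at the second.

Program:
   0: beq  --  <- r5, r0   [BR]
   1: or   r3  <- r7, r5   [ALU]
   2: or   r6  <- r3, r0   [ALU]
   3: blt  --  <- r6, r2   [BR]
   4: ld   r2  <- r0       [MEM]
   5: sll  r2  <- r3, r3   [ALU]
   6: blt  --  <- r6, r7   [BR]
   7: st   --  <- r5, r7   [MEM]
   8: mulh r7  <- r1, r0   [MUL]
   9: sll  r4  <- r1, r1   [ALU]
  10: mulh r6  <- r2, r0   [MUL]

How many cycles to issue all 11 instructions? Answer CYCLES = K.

0. beq or @i0&i1  | pair
1. or @i2  | RAW r6
2. blt @i3  | no-port BR/MEM
3. ld @i4  | WAW r2
4. sll blt @i5&i6  | pair
5. st mulh @i7&i8  | pair
6. sll mulh @i9&i10  | pair

CYCLES = 7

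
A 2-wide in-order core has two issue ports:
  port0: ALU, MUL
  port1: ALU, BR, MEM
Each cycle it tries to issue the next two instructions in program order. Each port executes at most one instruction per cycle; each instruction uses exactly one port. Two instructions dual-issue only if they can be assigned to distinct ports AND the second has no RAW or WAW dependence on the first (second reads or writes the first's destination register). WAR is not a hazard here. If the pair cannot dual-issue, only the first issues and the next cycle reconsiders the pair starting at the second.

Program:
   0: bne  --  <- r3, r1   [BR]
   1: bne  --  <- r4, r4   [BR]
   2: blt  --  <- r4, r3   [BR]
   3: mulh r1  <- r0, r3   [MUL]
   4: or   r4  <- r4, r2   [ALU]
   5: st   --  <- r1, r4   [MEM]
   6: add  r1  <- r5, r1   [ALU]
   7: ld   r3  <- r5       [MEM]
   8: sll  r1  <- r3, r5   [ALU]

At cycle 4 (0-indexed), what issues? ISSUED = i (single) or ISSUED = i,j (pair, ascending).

[0] i0  bne  -- no-port BR/BR
[1] i1  bne  -- no-port BR/BR
[2] i2+i3  blt/mulh  -- dual
[3] i4  or  -- RAW r4
[4] i5+i6  st/add  -- dual
[5] i7  ld  -- RAW r3
[6] i8  sll  -- tail

ISSUED = 5,6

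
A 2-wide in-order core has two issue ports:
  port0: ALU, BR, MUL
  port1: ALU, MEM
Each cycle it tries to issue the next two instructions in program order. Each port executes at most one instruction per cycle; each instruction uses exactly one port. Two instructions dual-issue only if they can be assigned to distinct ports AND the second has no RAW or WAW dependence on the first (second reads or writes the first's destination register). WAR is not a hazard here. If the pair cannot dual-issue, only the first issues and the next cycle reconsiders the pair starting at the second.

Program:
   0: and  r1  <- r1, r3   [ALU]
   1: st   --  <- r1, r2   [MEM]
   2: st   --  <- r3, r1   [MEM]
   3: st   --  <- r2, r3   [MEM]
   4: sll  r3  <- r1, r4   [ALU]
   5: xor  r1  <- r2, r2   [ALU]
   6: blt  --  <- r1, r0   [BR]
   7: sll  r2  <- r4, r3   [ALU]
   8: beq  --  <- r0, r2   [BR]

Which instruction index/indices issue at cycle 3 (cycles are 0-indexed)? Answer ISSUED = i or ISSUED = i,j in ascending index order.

#0 head=0: and i0 RAW r1
#1 head=1: st i1 no-port MEM/MEM
#2 head=2: st i2 no-port MEM/MEM
#3 head=3: st;sll i3+i4 2-wide
#4 head=5: xor i5 RAW r1
#5 head=6: blt;sll i6+i7 2-wide
#6 head=8: beq i8 tail

ISSUED = 3,4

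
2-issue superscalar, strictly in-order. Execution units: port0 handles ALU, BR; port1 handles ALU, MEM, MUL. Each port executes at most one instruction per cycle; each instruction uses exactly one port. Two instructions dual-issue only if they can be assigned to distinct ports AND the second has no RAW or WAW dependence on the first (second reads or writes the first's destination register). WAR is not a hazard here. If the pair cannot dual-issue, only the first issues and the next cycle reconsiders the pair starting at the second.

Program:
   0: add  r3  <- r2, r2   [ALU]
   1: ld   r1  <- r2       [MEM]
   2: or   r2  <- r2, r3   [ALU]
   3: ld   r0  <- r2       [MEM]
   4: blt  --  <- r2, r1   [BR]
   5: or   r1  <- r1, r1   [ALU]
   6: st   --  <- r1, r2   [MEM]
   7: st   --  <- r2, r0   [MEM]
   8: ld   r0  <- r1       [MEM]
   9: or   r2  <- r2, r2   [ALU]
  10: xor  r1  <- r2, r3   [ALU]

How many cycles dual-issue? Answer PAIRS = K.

PAIRS = 3

c0: i0+i1 add/ld  dual
c1: i2 or  RAW r2
c2: i3+i4 ld/blt  dual
c3: i5 or  RAW r1
c4: i6 st  no-port MEM/MEM
c5: i7 st  no-port MEM/MEM
c6: i8+i9 ld/or  dual
c7: i10 xor  tail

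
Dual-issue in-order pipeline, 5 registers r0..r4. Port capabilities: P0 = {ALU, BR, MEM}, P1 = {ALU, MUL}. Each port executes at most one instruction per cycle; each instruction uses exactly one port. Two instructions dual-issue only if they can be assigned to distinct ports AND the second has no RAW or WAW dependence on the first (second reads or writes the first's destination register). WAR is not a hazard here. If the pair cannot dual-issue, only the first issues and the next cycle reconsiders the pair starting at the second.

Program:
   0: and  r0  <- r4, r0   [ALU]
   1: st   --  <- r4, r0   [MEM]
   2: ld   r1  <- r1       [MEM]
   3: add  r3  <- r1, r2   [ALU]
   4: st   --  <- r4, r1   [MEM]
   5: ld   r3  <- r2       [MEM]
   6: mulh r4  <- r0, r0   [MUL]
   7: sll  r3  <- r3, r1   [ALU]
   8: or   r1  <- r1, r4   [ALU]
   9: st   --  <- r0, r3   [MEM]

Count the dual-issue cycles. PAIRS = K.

c0: i0 and.ALU  RAW r0
c1: i1 st.MEM  no-port MEM/MEM
c2: i2 ld.MEM  RAW r1
c3: i3+i4 add.ALU st.MEM  pair
c4: i5+i6 ld.MEM mulh.MUL  pair
c5: i7+i8 sll.ALU or.ALU  pair
c6: i9 st.MEM  tail

PAIRS = 3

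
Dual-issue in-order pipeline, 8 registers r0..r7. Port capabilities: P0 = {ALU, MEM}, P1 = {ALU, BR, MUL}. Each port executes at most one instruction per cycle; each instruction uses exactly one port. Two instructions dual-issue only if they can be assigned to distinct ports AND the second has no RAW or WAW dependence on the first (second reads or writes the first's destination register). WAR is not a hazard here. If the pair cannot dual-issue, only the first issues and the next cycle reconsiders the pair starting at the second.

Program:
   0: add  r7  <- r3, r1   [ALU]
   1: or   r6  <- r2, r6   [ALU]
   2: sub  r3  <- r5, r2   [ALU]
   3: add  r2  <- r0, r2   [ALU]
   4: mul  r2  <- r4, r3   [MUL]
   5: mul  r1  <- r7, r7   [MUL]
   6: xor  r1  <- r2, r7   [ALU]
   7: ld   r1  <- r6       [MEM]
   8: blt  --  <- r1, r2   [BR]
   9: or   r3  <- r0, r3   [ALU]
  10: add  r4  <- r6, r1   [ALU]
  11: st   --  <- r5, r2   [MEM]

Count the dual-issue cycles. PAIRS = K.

PAIRS = 4

t=0 i0/i1:add.ALU or.ALU ; 2-wide
t=1 i2/i3:sub.ALU add.ALU ; 2-wide
t=2 i4:mul.MUL ; no-port MUL/MUL
t=3 i5:mul.MUL ; WAW r1
t=4 i6:xor.ALU ; WAW r1
t=5 i7:ld.MEM ; RAW r1
t=6 i8/i9:blt.BR or.ALU ; 2-wide
t=7 i10/i11:add.ALU st.MEM ; 2-wide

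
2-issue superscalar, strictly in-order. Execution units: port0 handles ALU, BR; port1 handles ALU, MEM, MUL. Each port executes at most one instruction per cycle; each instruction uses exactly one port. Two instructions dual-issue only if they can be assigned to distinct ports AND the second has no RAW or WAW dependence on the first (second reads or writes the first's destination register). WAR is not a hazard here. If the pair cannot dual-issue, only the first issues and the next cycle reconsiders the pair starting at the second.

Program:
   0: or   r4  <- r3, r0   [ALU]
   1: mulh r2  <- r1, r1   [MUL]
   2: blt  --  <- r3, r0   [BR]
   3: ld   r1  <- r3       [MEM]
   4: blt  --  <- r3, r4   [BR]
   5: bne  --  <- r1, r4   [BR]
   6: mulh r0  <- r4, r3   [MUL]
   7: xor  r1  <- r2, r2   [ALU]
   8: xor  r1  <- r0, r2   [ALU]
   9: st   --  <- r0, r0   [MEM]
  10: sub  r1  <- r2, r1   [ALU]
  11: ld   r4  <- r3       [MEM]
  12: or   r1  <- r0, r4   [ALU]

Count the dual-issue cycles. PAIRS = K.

PAIRS = 5

#0 head=0: or;mulh i0+i1 dual
#1 head=2: blt;ld i2+i3 dual
#2 head=4: blt i4 no-port BR/BR
#3 head=5: bne;mulh i5+i6 dual
#4 head=7: xor i7 WAW r1
#5 head=8: xor;st i8+i9 dual
#6 head=10: sub;ld i10+i11 dual
#7 head=12: or i12 tail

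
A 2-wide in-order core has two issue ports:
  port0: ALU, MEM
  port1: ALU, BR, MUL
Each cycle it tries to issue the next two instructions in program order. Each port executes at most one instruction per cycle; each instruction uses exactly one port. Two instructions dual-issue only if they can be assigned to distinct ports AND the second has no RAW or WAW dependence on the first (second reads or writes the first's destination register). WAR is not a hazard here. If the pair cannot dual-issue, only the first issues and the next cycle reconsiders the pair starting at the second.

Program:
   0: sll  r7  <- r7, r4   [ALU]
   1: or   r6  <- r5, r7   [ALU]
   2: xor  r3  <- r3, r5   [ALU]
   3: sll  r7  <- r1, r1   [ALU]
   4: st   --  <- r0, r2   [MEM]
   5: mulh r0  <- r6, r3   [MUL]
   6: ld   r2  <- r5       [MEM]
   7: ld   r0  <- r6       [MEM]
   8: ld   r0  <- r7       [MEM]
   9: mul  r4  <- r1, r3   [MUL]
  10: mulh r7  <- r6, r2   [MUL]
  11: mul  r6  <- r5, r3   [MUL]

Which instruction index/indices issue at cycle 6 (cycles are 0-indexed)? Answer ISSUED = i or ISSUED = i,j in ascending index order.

ISSUED = 10

t=0 i0:sll.ALU ; RAW r7
t=1 i1/i2:or.ALU+xor.ALU ; dual
t=2 i3/i4:sll.ALU+st.MEM ; dual
t=3 i5/i6:mulh.MUL+ld.MEM ; dual
t=4 i7:ld.MEM ; no-port MEM/MEM
t=5 i8/i9:ld.MEM+mul.MUL ; dual
t=6 i10:mulh.MUL ; no-port MUL/MUL
t=7 i11:mul.MUL ; tail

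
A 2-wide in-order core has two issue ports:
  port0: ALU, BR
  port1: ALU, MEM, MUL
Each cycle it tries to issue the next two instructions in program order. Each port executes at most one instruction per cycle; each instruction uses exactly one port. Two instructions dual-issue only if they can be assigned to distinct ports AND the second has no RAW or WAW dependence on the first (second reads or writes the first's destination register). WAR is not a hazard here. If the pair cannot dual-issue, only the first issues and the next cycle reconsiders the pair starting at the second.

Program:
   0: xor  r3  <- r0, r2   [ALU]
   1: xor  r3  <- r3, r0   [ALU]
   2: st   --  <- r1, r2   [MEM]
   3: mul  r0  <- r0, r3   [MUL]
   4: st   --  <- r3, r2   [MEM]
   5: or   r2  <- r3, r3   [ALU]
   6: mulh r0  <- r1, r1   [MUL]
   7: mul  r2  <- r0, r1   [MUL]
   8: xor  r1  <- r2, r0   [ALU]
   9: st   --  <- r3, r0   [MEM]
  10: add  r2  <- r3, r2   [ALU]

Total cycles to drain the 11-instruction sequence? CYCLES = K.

t=0 i0:xor.ALU ; RAW+WAW r3
t=1 i1+i2:xor.ALU st.MEM ; pair
t=2 i3:mul.MUL ; no-port MUL/MEM
t=3 i4+i5:st.MEM or.ALU ; pair
t=4 i6:mulh.MUL ; no-port MUL/MUL
t=5 i7:mul.MUL ; RAW r2
t=6 i8+i9:xor.ALU st.MEM ; pair
t=7 i10:add.ALU ; tail

CYCLES = 8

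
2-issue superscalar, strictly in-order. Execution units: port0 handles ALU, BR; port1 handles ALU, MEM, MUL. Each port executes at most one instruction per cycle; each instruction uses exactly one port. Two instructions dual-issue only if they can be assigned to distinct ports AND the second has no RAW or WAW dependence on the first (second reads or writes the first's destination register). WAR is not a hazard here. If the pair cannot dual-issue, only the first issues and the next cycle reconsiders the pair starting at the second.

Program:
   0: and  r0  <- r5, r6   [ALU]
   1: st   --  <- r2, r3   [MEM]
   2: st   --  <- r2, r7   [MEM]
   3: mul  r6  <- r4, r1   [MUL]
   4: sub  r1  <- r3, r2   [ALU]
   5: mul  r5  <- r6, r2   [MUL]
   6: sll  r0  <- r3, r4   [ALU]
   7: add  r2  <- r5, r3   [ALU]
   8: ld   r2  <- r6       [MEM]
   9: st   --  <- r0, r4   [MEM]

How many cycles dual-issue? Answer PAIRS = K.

  cy0 -> i0/i1 (and st) pair
  cy1 -> i2 (st) no-port MEM/MUL
  cy2 -> i3/i4 (mul sub) pair
  cy3 -> i5/i6 (mul sll) pair
  cy4 -> i7 (add) WAW r2
  cy5 -> i8 (ld) no-port MEM/MEM
  cy6 -> i9 (st) tail

PAIRS = 3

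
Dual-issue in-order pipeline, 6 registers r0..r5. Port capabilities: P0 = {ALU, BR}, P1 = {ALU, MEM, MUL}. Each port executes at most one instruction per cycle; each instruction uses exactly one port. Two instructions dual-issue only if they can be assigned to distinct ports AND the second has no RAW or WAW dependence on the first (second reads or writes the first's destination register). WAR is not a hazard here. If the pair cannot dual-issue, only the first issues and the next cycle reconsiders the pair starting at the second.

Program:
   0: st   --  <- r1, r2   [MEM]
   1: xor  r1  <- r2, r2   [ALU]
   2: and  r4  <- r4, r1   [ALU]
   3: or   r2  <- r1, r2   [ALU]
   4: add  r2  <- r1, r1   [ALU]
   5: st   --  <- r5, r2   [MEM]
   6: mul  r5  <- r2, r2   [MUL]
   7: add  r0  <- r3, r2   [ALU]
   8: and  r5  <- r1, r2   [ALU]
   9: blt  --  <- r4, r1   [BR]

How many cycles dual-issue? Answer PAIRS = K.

0. st.MEM/xor.ALU @i0&i1  | dual
1. and.ALU/or.ALU @i2&i3  | dual
2. add.ALU @i4  | RAW r2
3. st.MEM @i5  | no-port MEM/MUL
4. mul.MUL/add.ALU @i6&i7  | dual
5. and.ALU/blt.BR @i8&i9  | dual

PAIRS = 4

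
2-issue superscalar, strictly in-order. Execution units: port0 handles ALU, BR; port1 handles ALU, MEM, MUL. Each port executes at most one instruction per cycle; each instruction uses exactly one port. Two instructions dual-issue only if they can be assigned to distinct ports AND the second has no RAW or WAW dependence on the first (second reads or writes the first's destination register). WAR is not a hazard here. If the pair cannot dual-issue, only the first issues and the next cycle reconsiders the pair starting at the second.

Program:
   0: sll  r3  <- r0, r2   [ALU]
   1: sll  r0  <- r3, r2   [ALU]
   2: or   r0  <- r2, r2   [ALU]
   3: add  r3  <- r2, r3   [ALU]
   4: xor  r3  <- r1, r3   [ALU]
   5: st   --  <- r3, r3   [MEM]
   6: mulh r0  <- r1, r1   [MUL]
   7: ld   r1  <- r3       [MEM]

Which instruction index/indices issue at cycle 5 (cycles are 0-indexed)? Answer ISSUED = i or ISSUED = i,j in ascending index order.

t=0 i0:sll ; RAW r3
t=1 i1:sll ; WAW r0
t=2 i2,i3:or;add ; dual
t=3 i4:xor ; RAW r3
t=4 i5:st ; no-port MEM/MUL
t=5 i6:mulh ; no-port MUL/MEM
t=6 i7:ld ; tail

ISSUED = 6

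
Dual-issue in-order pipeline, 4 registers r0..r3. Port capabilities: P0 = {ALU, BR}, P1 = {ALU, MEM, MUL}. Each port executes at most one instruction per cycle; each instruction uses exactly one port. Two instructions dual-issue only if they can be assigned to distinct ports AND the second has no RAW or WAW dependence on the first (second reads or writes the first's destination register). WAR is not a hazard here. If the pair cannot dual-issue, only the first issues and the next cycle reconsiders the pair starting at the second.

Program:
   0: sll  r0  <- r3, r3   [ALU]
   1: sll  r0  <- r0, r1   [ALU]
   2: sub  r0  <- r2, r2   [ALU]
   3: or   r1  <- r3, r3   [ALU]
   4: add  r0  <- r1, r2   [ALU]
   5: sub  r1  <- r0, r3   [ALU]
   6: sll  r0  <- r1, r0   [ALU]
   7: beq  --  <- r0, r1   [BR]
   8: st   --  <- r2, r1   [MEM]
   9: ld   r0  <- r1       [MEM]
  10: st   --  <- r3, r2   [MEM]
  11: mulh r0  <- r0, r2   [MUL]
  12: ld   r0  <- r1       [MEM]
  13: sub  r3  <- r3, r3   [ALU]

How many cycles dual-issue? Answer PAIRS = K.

PAIRS = 3

#0 head=0: sll i0 RAW+WAW r0
#1 head=1: sll i1 WAW r0
#2 head=2: sub/or i2,i3 pair
#3 head=4: add i4 RAW r0
#4 head=5: sub i5 RAW r1
#5 head=6: sll i6 RAW r0
#6 head=7: beq/st i7,i8 pair
#7 head=9: ld i9 no-port MEM/MEM
#8 head=10: st i10 no-port MEM/MUL
#9 head=11: mulh i11 no-port MUL/MEM
#10 head=12: ld/sub i12,i13 pair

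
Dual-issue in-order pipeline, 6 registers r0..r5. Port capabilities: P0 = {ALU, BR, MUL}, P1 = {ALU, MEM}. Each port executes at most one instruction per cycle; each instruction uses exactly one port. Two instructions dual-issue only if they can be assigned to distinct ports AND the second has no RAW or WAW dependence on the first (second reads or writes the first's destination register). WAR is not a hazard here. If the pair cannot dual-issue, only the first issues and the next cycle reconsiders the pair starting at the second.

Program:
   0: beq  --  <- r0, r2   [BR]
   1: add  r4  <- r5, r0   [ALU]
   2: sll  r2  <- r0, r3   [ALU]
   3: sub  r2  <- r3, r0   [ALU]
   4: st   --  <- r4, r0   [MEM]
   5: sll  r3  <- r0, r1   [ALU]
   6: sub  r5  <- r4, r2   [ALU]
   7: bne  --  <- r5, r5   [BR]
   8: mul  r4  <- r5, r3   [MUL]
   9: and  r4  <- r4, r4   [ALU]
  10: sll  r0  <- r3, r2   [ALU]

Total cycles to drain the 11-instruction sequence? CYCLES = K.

t=0 i0/i1:beq.BR/add.ALU ; pair
t=1 i2:sll.ALU ; WAW r2
t=2 i3/i4:sub.ALU/st.MEM ; pair
t=3 i5/i6:sll.ALU/sub.ALU ; pair
t=4 i7:bne.BR ; no-port BR/MUL
t=5 i8:mul.MUL ; RAW+WAW r4
t=6 i9/i10:and.ALU/sll.ALU ; pair

CYCLES = 7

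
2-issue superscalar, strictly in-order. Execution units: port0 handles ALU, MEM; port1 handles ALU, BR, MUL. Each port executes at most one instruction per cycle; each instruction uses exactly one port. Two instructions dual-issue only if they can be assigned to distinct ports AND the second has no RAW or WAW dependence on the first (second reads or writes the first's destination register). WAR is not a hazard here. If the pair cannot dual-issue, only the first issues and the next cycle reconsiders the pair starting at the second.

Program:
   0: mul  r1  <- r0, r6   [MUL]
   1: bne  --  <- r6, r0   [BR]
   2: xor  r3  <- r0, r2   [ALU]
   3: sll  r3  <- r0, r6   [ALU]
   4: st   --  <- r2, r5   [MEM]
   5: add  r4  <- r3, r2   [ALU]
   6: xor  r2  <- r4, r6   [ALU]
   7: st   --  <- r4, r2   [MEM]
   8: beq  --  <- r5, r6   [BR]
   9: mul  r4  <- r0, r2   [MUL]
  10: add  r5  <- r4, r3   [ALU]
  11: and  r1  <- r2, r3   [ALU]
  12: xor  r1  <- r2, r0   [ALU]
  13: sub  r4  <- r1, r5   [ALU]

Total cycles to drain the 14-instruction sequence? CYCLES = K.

0. mul @i0  | no-port MUL/BR
1. bne;xor @i1+i2  | 2-wide
2. sll;st @i3+i4  | 2-wide
3. add @i5  | RAW r4
4. xor @i6  | RAW r2
5. st;beq @i7+i8  | 2-wide
6. mul @i9  | RAW r4
7. add;and @i10+i11  | 2-wide
8. xor @i12  | RAW r1
9. sub @i13  | tail

CYCLES = 10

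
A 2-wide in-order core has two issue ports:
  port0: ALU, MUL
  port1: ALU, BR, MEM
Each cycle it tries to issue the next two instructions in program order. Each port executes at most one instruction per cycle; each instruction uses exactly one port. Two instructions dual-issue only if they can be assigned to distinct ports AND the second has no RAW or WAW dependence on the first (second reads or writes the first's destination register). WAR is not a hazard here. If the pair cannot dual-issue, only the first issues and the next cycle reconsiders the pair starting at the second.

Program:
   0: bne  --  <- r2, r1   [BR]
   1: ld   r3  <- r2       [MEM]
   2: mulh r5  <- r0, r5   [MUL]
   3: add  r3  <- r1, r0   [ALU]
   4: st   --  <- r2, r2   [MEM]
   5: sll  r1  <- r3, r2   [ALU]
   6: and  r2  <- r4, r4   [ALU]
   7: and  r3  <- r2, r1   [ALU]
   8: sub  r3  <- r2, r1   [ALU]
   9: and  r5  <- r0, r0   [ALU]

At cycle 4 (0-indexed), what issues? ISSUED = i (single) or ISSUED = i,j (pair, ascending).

ISSUED = 7

[0] i0  bne.BR  -- no-port BR/MEM
[1] i1/i2  ld.MEM;mulh.MUL  -- pair
[2] i3/i4  add.ALU;st.MEM  -- pair
[3] i5/i6  sll.ALU;and.ALU  -- pair
[4] i7  and.ALU  -- WAW r3
[5] i8/i9  sub.ALU;and.ALU  -- pair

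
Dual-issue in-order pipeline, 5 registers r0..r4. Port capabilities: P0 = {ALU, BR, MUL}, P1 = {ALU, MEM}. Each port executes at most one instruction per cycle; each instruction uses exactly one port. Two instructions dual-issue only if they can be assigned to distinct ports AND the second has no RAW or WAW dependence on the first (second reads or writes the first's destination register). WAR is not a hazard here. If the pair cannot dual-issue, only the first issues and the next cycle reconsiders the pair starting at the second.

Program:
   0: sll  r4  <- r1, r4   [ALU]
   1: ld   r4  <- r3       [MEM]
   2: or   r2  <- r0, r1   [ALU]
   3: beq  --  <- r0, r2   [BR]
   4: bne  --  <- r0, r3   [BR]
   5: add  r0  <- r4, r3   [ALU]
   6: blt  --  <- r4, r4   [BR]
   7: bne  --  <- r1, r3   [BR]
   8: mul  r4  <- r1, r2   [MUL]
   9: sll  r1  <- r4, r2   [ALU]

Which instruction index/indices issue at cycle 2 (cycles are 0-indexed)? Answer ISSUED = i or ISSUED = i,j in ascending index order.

#0 head=0: sll i0 WAW r4
#1 head=1: ld/or i1,i2 dual
#2 head=3: beq i3 no-port BR/BR
#3 head=4: bne/add i4,i5 dual
#4 head=6: blt i6 no-port BR/BR
#5 head=7: bne i7 no-port BR/MUL
#6 head=8: mul i8 RAW r4
#7 head=9: sll i9 tail

ISSUED = 3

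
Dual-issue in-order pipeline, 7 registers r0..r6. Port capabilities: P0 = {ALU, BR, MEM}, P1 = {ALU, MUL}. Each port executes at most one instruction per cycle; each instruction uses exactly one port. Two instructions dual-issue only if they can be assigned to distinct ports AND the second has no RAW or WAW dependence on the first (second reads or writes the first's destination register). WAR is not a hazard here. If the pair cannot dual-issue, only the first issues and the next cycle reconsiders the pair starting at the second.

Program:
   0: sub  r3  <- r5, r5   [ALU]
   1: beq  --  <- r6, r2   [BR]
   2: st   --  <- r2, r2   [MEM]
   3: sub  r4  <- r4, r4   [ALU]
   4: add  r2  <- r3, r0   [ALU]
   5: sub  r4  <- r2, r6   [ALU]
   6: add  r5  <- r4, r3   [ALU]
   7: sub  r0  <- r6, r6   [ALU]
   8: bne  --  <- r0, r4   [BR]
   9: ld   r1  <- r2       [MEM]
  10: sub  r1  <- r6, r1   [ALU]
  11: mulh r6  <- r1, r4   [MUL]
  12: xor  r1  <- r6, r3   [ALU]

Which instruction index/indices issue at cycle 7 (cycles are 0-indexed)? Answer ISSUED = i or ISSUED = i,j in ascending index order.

c0: i0,i1 sub.ALU beq.BR  dual
c1: i2,i3 st.MEM sub.ALU  dual
c2: i4 add.ALU  RAW r2
c3: i5 sub.ALU  RAW r4
c4: i6,i7 add.ALU sub.ALU  dual
c5: i8 bne.BR  no-port BR/MEM
c6: i9 ld.MEM  RAW+WAW r1
c7: i10 sub.ALU  RAW r1
c8: i11 mulh.MUL  RAW r6
c9: i12 xor.ALU  tail

ISSUED = 10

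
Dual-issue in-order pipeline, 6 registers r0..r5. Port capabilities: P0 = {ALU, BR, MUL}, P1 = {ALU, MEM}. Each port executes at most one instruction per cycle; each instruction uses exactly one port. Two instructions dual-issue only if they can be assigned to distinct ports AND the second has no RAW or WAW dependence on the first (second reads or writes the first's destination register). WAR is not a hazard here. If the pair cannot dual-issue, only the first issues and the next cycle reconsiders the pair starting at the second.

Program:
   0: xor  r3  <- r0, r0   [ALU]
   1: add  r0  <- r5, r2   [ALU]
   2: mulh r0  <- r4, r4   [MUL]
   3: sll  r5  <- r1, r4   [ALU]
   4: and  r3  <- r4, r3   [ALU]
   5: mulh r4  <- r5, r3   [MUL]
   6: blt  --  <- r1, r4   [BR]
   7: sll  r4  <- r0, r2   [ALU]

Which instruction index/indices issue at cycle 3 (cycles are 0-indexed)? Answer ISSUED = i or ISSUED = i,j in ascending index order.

  cy0 -> i0,i1 (xor;add) dual
  cy1 -> i2,i3 (mulh;sll) dual
  cy2 -> i4 (and) RAW r3
  cy3 -> i5 (mulh) no-port MUL/BR
  cy4 -> i6,i7 (blt;sll) dual

ISSUED = 5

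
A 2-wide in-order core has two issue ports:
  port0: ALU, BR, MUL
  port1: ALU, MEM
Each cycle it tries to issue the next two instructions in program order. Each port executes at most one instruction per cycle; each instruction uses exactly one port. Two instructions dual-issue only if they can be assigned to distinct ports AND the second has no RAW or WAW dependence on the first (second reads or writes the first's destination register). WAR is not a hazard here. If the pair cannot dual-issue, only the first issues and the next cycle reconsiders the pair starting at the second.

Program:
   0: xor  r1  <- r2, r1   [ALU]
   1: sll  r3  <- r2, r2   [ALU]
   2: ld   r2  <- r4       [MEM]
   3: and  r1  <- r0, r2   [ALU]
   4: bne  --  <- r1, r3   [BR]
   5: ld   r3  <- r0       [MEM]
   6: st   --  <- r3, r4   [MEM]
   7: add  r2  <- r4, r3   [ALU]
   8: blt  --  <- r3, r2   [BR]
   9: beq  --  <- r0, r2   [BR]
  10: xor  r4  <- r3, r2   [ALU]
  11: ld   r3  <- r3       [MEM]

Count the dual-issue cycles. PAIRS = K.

0. xor.ALU+sll.ALU @i0&i1  | 2-wide
1. ld.MEM @i2  | RAW r2
2. and.ALU @i3  | RAW r1
3. bne.BR+ld.MEM @i4&i5  | 2-wide
4. st.MEM+add.ALU @i6&i7  | 2-wide
5. blt.BR @i8  | no-port BR/BR
6. beq.BR+xor.ALU @i9&i10  | 2-wide
7. ld.MEM @i11  | tail

PAIRS = 4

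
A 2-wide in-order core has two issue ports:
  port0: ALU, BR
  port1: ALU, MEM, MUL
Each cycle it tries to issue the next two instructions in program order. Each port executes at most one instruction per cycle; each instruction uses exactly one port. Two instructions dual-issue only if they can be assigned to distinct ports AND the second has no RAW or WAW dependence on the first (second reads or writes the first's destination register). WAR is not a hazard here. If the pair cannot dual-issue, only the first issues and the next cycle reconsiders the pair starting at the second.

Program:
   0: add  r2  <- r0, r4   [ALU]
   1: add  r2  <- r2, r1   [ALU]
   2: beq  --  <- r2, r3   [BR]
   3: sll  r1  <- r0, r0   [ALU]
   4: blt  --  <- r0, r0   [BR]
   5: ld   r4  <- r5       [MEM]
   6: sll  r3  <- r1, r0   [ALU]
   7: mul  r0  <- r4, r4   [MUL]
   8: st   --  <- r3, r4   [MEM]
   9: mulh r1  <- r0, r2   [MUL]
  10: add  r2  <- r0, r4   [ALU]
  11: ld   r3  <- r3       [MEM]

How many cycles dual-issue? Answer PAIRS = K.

PAIRS = 4

[0] i0  add.ALU  -- RAW+WAW r2
[1] i1  add.ALU  -- RAW r2
[2] i2+i3  beq.BR/sll.ALU  -- dual
[3] i4+i5  blt.BR/ld.MEM  -- dual
[4] i6+i7  sll.ALU/mul.MUL  -- dual
[5] i8  st.MEM  -- no-port MEM/MUL
[6] i9+i10  mulh.MUL/add.ALU  -- dual
[7] i11  ld.MEM  -- tail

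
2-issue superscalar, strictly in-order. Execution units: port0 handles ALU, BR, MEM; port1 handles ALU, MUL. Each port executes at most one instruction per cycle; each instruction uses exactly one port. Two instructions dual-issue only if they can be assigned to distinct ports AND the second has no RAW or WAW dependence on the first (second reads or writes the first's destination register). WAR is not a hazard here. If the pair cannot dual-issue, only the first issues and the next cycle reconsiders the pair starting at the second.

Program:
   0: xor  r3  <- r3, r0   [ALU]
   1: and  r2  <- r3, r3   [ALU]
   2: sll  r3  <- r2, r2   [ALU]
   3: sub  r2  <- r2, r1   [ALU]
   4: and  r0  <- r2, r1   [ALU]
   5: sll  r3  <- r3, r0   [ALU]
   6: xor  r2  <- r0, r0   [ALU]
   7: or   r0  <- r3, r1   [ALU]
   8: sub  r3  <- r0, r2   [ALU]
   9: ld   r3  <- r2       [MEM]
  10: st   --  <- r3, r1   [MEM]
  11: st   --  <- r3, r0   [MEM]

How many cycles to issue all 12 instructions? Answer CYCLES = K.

CYCLES = 10

t=0 i0:xor ; RAW r3
t=1 i1:and ; RAW r2
t=2 i2/i3:sll;sub ; dual
t=3 i4:and ; RAW r0
t=4 i5/i6:sll;xor ; dual
t=5 i7:or ; RAW r0
t=6 i8:sub ; WAW r3
t=7 i9:ld ; no-port MEM/MEM
t=8 i10:st ; no-port MEM/MEM
t=9 i11:st ; tail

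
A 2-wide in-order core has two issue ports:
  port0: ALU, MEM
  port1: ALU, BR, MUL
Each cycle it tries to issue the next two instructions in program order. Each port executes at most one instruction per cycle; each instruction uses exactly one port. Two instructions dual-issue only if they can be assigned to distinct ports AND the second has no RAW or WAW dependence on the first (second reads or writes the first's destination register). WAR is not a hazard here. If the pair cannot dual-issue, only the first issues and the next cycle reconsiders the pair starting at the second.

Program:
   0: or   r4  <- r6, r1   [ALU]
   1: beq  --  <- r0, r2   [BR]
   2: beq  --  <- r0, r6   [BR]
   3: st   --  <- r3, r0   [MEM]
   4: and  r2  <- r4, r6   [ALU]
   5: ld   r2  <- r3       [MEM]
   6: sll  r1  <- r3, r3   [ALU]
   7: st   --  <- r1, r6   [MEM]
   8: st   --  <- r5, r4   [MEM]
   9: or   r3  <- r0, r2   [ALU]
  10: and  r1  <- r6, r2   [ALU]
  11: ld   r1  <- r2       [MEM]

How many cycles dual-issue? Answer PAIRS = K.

c0: i0+i1 or.ALU beq.BR  pair
c1: i2+i3 beq.BR st.MEM  pair
c2: i4 and.ALU  WAW r2
c3: i5+i6 ld.MEM sll.ALU  pair
c4: i7 st.MEM  no-port MEM/MEM
c5: i8+i9 st.MEM or.ALU  pair
c6: i10 and.ALU  WAW r1
c7: i11 ld.MEM  tail

PAIRS = 4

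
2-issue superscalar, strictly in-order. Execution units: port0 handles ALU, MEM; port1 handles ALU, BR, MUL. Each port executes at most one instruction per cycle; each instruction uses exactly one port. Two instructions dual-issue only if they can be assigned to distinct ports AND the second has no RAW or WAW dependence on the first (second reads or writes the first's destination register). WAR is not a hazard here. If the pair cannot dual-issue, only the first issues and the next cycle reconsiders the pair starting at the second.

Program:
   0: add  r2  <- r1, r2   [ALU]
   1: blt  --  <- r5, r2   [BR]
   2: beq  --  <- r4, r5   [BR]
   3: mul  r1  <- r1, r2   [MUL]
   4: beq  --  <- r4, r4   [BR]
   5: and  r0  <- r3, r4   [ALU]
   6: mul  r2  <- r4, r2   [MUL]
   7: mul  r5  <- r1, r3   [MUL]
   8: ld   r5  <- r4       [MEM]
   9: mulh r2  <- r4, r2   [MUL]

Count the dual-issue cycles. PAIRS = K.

c0: i0 add.ALU  RAW r2
c1: i1 blt.BR  no-port BR/BR
c2: i2 beq.BR  no-port BR/MUL
c3: i3 mul.MUL  no-port MUL/BR
c4: i4,i5 beq.BR/and.ALU  2-wide
c5: i6 mul.MUL  no-port MUL/MUL
c6: i7 mul.MUL  WAW r5
c7: i8,i9 ld.MEM/mulh.MUL  2-wide

PAIRS = 2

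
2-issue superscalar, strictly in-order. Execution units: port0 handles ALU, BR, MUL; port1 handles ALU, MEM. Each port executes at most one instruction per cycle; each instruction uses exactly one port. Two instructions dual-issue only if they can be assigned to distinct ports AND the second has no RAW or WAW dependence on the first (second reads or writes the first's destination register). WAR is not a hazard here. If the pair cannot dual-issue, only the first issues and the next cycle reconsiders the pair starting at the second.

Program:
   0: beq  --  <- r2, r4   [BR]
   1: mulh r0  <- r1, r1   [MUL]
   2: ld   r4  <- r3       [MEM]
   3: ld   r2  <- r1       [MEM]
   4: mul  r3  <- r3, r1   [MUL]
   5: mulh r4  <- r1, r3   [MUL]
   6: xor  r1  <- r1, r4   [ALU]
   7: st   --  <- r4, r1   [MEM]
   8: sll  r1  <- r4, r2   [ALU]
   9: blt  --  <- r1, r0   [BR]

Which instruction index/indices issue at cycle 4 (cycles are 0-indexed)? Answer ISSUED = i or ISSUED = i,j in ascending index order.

[0] i0  beq  -- no-port BR/MUL
[1] i1+i2  mulh ld  -- 2-wide
[2] i3+i4  ld mul  -- 2-wide
[3] i5  mulh  -- RAW r4
[4] i6  xor  -- RAW r1
[5] i7+i8  st sll  -- 2-wide
[6] i9  blt  -- tail

ISSUED = 6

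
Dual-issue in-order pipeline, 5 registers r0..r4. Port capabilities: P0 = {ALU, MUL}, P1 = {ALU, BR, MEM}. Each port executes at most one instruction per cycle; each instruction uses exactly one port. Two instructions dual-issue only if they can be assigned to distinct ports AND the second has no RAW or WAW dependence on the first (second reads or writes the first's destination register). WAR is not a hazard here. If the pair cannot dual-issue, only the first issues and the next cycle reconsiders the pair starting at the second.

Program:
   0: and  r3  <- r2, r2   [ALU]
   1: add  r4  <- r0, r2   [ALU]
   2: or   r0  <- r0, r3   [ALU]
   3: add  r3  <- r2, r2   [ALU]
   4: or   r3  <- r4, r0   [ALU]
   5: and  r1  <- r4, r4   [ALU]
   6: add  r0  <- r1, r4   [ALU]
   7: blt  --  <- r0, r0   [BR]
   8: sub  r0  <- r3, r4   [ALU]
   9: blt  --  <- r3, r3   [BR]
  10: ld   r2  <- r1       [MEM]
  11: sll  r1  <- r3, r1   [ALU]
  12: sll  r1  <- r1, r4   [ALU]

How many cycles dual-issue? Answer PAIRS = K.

PAIRS = 5

#0 head=0: and;add i0,i1 2-wide
#1 head=2: or;add i2,i3 2-wide
#2 head=4: or;and i4,i5 2-wide
#3 head=6: add i6 RAW r0
#4 head=7: blt;sub i7,i8 2-wide
#5 head=9: blt i9 no-port BR/MEM
#6 head=10: ld;sll i10,i11 2-wide
#7 head=12: sll i12 tail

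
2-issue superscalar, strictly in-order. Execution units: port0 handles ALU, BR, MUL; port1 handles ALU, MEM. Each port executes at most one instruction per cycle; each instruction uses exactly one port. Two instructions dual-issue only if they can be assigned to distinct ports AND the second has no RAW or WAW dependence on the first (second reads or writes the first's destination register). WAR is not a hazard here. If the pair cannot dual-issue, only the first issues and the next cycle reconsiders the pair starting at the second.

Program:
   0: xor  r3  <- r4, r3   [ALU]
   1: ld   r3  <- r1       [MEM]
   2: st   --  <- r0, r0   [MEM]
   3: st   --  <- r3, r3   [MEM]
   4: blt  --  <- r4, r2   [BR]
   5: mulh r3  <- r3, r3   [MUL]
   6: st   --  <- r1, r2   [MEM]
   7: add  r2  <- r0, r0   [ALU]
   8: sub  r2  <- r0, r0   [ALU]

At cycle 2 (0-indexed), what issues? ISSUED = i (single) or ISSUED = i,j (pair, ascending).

0. xor @i0  | WAW r3
1. ld @i1  | no-port MEM/MEM
2. st @i2  | no-port MEM/MEM
3. st;blt @i3&i4  | 2-wide
4. mulh;st @i5&i6  | 2-wide
5. add @i7  | WAW r2
6. sub @i8  | tail

ISSUED = 2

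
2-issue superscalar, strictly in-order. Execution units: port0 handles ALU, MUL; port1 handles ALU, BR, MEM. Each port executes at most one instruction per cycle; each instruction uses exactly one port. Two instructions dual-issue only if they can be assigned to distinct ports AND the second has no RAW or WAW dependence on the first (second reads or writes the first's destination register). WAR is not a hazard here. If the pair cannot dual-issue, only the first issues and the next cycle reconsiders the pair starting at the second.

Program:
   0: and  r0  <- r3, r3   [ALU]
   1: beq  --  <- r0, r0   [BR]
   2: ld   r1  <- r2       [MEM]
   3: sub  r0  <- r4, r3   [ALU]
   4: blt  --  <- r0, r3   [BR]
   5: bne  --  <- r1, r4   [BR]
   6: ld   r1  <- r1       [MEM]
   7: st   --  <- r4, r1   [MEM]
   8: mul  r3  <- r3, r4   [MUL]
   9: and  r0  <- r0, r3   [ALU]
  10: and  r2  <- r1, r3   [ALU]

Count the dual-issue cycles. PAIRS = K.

PAIRS = 3

0. and @i0  | RAW r0
1. beq @i1  | no-port BR/MEM
2. ld+sub @i2,i3  | pair
3. blt @i4  | no-port BR/BR
4. bne @i5  | no-port BR/MEM
5. ld @i6  | no-port MEM/MEM
6. st+mul @i7,i8  | pair
7. and+and @i9,i10  | pair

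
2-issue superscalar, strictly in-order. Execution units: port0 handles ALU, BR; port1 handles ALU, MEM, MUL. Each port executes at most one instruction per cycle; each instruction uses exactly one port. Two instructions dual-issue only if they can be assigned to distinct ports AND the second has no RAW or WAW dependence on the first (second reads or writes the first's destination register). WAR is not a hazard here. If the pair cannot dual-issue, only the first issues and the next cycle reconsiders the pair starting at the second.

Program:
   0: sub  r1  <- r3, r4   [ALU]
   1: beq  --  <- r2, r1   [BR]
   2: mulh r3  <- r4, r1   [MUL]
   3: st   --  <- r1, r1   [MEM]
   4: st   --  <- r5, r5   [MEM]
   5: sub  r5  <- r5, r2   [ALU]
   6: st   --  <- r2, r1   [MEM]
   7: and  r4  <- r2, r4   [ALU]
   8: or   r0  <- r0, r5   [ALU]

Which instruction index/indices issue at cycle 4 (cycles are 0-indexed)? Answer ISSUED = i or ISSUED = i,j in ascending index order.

[0] i0  sub  -- RAW r1
[1] i1,i2  beq+mulh  -- pair
[2] i3  st  -- no-port MEM/MEM
[3] i4,i5  st+sub  -- pair
[4] i6,i7  st+and  -- pair
[5] i8  or  -- tail

ISSUED = 6,7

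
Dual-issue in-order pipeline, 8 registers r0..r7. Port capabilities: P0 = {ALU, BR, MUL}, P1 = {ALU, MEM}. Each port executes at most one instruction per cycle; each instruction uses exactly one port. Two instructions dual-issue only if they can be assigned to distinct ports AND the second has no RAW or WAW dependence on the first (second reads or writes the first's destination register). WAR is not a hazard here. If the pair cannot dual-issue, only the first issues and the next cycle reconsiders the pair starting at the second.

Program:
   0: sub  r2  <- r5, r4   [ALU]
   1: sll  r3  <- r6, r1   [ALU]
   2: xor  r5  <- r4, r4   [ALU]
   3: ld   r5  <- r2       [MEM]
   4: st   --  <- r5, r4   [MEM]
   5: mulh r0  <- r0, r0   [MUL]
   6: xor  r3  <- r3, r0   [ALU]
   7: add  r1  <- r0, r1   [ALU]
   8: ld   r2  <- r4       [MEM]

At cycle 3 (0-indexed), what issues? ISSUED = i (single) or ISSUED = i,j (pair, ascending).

ISSUED = 4,5

[0] i0+i1  sub/sll  -- 2-wide
[1] i2  xor  -- WAW r5
[2] i3  ld  -- no-port MEM/MEM
[3] i4+i5  st/mulh  -- 2-wide
[4] i6+i7  xor/add  -- 2-wide
[5] i8  ld  -- tail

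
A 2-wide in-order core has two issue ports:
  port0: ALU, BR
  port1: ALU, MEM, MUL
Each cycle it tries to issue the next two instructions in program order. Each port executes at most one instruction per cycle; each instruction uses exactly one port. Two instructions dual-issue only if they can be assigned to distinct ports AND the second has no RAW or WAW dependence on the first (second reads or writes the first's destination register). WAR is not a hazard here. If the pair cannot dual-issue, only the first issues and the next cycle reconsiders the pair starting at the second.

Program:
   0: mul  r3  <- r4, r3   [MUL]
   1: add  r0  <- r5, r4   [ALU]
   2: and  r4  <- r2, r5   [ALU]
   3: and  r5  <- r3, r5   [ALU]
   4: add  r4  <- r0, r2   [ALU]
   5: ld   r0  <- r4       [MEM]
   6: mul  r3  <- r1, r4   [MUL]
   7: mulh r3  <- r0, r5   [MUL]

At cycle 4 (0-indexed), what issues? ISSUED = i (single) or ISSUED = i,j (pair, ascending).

#0 head=0: mul add i0,i1 pair
#1 head=2: and and i2,i3 pair
#2 head=4: add i4 RAW r4
#3 head=5: ld i5 no-port MEM/MUL
#4 head=6: mul i6 no-port MUL/MUL
#5 head=7: mulh i7 tail

ISSUED = 6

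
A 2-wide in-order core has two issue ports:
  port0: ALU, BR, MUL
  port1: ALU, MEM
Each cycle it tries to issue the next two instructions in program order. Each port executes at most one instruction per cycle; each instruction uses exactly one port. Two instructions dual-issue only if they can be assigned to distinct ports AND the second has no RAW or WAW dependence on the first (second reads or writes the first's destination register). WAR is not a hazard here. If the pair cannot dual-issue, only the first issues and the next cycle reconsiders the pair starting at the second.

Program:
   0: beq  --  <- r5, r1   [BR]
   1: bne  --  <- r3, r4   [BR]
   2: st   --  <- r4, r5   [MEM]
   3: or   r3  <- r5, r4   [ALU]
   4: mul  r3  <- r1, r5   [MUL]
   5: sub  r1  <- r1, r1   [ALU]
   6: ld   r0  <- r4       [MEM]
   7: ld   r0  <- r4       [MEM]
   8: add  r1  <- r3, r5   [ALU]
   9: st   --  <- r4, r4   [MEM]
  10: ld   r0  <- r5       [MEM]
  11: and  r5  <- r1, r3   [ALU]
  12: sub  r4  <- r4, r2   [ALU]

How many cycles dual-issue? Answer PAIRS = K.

PAIRS = 4

  cy0 -> i0 (beq) no-port BR/BR
  cy1 -> i1/i2 (bne/st) dual
  cy2 -> i3 (or) WAW r3
  cy3 -> i4/i5 (mul/sub) dual
  cy4 -> i6 (ld) no-port MEM/MEM
  cy5 -> i7/i8 (ld/add) dual
  cy6 -> i9 (st) no-port MEM/MEM
  cy7 -> i10/i11 (ld/and) dual
  cy8 -> i12 (sub) tail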